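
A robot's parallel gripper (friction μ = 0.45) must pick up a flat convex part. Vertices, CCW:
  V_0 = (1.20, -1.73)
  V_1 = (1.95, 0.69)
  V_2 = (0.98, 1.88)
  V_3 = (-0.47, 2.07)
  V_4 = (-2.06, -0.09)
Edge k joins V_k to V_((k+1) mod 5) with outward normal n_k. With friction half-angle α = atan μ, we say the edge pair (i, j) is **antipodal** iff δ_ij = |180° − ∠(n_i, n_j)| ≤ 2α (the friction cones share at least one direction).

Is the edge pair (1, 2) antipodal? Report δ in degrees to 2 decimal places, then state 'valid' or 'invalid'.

α = atan 0.45 = 24.23°;  2α = 48.46°
edge 1: e_1 = (-0.97, +1.19);  n_1 = (+0.7751, +0.6318)
edge 2: e_2 = (-1.45, +0.19);  n_2 = (+0.1299, +0.9915)
∠(n_1, n_2) = 43.35°
δ = |180° − 43.35°| = 136.65°
136.65° > 2α = 48.46°  →  invalid

δ = 136.65°, invalid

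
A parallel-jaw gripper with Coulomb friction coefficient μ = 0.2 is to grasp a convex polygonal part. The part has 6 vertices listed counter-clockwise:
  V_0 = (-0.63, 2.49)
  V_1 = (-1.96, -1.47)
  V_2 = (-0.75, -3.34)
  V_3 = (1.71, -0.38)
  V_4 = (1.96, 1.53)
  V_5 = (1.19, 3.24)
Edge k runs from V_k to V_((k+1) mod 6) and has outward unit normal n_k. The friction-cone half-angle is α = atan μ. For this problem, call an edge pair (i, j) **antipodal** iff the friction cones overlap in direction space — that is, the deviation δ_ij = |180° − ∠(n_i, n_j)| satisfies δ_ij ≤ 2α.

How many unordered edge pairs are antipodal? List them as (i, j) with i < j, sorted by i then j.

count = 3; pairs: (0,2), (0,3), (1,4)

α = atan 0.2 = 11.31°;  2α = 22.62°
n_0 = (-0.9480, +0.3184)
n_1 = (-0.8396, -0.5433)
n_2 = (+0.7691, -0.6392)
n_3 = (+0.9915, -0.1298)
n_4 = (+0.9118, +0.4106)
n_5 = (-0.3810, +0.9246)
  (0,1): δ = 128.53°  ·
  (0,2): δ = 21.16°  ✓
  (0,3): δ = 11.11°  ✓
  (0,4): δ = 42.81°  ·
  (0,5): δ = 130.96°  ·
  (1,2): δ = 72.63°  ·
  (1,3): δ = 40.36°  ·
  (1,4): δ = 8.66°  ✓
  (1,5): δ = 79.49°  ·
  (2,3): δ = 147.73°  ·
  (2,4): δ = 116.03°  ·
  (2,5): δ = 27.87°  ·
  (3,4): δ = 148.30°  ·
  (3,5): δ = 60.15°  ·
  (4,5): δ = 91.85°  ·
antipodal pairs: 3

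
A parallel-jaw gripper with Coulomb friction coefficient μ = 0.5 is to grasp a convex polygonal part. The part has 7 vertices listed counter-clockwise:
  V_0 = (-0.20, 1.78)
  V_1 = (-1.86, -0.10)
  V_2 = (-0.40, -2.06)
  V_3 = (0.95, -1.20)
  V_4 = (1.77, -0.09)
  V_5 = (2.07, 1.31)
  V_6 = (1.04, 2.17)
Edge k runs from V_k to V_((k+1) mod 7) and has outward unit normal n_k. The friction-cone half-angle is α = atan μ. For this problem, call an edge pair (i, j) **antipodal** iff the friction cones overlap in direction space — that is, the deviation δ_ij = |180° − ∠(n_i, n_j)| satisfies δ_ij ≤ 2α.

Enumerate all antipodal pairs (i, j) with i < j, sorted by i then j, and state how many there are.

count = 7; pairs: (0,2), (0,3), (0,4), (1,4), (1,5), (2,6), (3,6)

α = atan 0.5 = 26.57°;  2α = 53.13°
n_0 = (-0.7496, +0.6619)
n_1 = (-0.8020, -0.5974)
n_2 = (+0.5373, -0.8434)
n_3 = (+0.8043, -0.5942)
n_4 = (+0.9778, -0.2095)
n_5 = (+0.6409, +0.7676)
n_6 = (-0.3000, +0.9539)
  (0,1): δ = 101.87°  ·
  (0,2): δ = 16.06°  ✓
  (0,3): δ = 4.99°  ✓
  (0,4): δ = 29.35°  ✓
  (0,5): δ = 91.58°  ·
  (0,6): δ = 148.90°  ·
  (1,2): δ = 94.18°  ·
  (1,3): δ = 73.14°  ·
  (1,4): δ = 48.78°  ✓
  (1,5): δ = 13.46°  ✓
  (1,6): δ = 70.78°  ·
  (2,3): δ = 158.95°  ·
  (2,4): δ = 134.59°  ·
  (2,5): δ = 72.36°  ·
  (2,6): δ = 15.04°  ✓
  (3,4): δ = 155.64°  ·
  (3,5): δ = 93.41°  ·
  (3,6): δ = 36.09°  ✓
  (4,5): δ = 117.77°  ·
  (4,6): δ = 60.45°  ·
  (5,6): δ = 122.68°  ·
antipodal pairs: 7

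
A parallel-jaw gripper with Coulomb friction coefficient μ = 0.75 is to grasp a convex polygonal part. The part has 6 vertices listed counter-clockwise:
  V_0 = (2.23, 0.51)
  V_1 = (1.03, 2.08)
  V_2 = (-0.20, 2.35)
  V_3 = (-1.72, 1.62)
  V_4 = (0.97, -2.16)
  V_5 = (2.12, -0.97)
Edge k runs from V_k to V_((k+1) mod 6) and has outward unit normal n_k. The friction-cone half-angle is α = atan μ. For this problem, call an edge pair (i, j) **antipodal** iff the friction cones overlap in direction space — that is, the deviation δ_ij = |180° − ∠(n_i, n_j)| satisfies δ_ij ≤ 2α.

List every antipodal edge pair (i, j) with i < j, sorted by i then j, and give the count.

count = 6; pairs: (0,3), (1,3), (1,4), (2,4), (2,5), (3,5)

α = atan 0.75 = 36.87°;  2α = 73.74°
n_0 = (+0.7945, +0.6073)
n_1 = (+0.2144, +0.9767)
n_2 = (-0.4329, +0.9014)
n_3 = (-0.8148, -0.5798)
n_4 = (+0.7191, -0.6949)
n_5 = (+0.9972, -0.0741)
  (0,1): δ = 139.77°  ·
  (0,2): δ = 101.74°  ·
  (0,3): δ = 1.95°  ✓
  (0,4): δ = 98.59°  ·
  (0,5): δ = 138.36°  ·
  (1,2): δ = 141.97°  ·
  (1,3): δ = 42.18°  ✓
  (1,4): δ = 58.36°  ✓
  (1,5): δ = 98.13°  ·
  (2,3): δ = 80.22°  ·
  (2,4): δ = 20.33°  ✓
  (2,5): δ = 60.10°  ✓
  (3,4): δ = 79.46°  ·
  (3,5): δ = 39.69°  ✓
  (4,5): δ = 140.23°  ·
antipodal pairs: 6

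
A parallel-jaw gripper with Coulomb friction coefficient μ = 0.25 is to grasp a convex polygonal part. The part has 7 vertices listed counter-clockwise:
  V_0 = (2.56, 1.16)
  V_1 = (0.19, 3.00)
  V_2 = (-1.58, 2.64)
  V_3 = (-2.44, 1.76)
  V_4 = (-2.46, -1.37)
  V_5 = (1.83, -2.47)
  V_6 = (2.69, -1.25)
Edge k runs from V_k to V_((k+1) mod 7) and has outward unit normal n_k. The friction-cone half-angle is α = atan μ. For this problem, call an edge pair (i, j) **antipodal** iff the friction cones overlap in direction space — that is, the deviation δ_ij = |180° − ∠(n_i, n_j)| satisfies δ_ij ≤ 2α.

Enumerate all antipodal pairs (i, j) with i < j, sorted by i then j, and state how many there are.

α = atan 0.25 = 14.04°;  2α = 28.07°
n_0 = (+0.6132, +0.7899)
n_1 = (-0.1993, +0.9799)
n_2 = (-0.7152, +0.6989)
n_3 = (-1.0000, +0.0064)
n_4 = (-0.2484, -0.9687)
n_5 = (+0.8173, -0.5762)
n_6 = (+0.9985, +0.0539)
  (0,1): δ = 130.68°  ·
  (0,2): δ = 96.52°  ·
  (0,3): δ = 52.54°  ·
  (0,4): δ = 23.44°  ✓
  (0,5): δ = 92.64°  ·
  (0,6): δ = 130.91°  ·
  (1,2): δ = 145.84°  ·
  (1,3): δ = 101.86°  ·
  (1,4): δ = 25.88°  ✓
  (1,5): δ = 43.32°  ·
  (1,6): δ = 81.59°  ·
  (2,3): δ = 136.02°  ·
  (2,4): δ = 60.04°  ·
  (2,5): δ = 9.16°  ✓
  (2,6): δ = 47.43°  ·
  (3,4): δ = 104.02°  ·
  (3,5): δ = 34.81°  ·
  (3,6): δ = 3.45°  ✓
  (4,5): δ = 110.80°  ·
  (4,6): δ = 72.53°  ·
  (5,6): δ = 141.73°  ·
antipodal pairs: 4

count = 4; pairs: (0,4), (1,4), (2,5), (3,6)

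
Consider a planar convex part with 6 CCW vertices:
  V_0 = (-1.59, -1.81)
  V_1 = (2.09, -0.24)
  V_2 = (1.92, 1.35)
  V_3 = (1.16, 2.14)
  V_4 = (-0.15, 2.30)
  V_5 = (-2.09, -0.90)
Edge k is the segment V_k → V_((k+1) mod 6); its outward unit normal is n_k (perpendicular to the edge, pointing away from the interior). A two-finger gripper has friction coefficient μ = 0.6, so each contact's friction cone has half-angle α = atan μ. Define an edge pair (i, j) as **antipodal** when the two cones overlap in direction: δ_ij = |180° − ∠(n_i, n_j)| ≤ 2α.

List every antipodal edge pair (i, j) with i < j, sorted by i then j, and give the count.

count = 6; pairs: (0,3), (0,4), (1,4), (1,5), (2,5), (3,5)

α = atan 0.6 = 30.96°;  2α = 61.93°
n_0 = (+0.3924, -0.9198)
n_1 = (+0.9943, +0.1063)
n_2 = (+0.7207, +0.6933)
n_3 = (+0.1212, +0.9926)
n_4 = (-0.8551, +0.5184)
n_5 = (-0.8764, -0.4815)
  (0,1): δ = 107.00°  ·
  (0,2): δ = 69.21°  ·
  (0,3): δ = 30.07°  ✓
  (0,4): δ = 35.67°  ✓
  (0,5): δ = 95.68°  ·
  (1,2): δ = 142.21°  ·
  (1,3): δ = 103.07°  ·
  (1,4): δ = 37.33°  ✓
  (1,5): δ = 22.68°  ✓
  (2,3): δ = 140.85°  ·
  (2,4): δ = 75.12°  ·
  (2,5): δ = 15.10°  ✓
  (3,4): δ = 114.26°  ·
  (3,5): δ = 54.25°  ✓
  (4,5): δ = 119.99°  ·
antipodal pairs: 6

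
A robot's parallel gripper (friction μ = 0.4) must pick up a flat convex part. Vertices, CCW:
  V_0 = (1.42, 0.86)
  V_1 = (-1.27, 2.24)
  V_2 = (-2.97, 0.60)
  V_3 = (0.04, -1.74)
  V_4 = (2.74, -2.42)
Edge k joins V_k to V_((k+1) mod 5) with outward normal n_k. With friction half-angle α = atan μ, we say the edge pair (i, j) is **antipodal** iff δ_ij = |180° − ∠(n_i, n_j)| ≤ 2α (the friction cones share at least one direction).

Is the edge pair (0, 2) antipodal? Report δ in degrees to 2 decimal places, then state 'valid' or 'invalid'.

α = atan 0.4 = 21.80°;  2α = 43.60°
edge 0: e_0 = (-2.69, +1.38);  n_0 = (+0.4565, +0.8897)
edge 2: e_2 = (+3.01, -2.34);  n_2 = (-0.6138, -0.7895)
∠(n_0, n_2) = 169.30°
δ = |180° − 169.30°| = 10.70°
10.70° ≤ 2α = 43.60°  →  valid

δ = 10.70°, valid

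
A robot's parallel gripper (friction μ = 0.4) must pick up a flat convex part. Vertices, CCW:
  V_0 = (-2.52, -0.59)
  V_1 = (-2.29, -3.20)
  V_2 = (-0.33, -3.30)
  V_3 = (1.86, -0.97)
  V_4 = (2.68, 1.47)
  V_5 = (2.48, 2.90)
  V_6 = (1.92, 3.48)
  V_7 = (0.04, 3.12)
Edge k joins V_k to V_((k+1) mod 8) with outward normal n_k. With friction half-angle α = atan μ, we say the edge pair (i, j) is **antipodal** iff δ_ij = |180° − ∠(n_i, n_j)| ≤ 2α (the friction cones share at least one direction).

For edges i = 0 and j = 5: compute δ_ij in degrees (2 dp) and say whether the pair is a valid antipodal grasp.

δ = 38.96°, valid

α = atan 0.4 = 21.80°;  2α = 43.60°
edge 0: e_0 = (+0.23, -2.61);  n_0 = (-0.9961, -0.0878)
edge 5: e_5 = (-0.56, +0.58);  n_5 = (+0.7194, +0.6946)
∠(n_0, n_5) = 141.04°
δ = |180° − 141.04°| = 38.96°
38.96° ≤ 2α = 43.60°  →  valid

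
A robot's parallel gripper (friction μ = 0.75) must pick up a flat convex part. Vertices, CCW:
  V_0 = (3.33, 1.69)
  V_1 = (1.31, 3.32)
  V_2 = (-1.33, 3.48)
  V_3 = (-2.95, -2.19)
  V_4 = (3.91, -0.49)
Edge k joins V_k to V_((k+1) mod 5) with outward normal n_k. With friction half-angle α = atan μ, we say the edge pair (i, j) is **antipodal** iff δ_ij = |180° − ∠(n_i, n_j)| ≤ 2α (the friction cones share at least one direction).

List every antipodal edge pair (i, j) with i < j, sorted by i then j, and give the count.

α = atan 0.75 = 36.87°;  2α = 73.74°
n_0 = (+0.6280, +0.7782)
n_1 = (+0.0605, +0.9982)
n_2 = (-0.9615, +0.2747)
n_3 = (+0.2405, -0.9706)
n_4 = (+0.9664, +0.2571)
  (0,1): δ = 144.57°  ·
  (0,2): δ = 67.04°  ✓
  (0,3): δ = 52.82°  ✓
  (0,4): δ = 143.80°  ·
  (1,2): δ = 102.48°  ·
  (1,3): δ = 17.39°  ✓
  (1,4): δ = 108.37°  ·
  (2,3): δ = 60.14°  ✓
  (2,4): δ = 30.84°  ✓
  (3,4): δ = 89.02°  ·
antipodal pairs: 5

count = 5; pairs: (0,2), (0,3), (1,3), (2,3), (2,4)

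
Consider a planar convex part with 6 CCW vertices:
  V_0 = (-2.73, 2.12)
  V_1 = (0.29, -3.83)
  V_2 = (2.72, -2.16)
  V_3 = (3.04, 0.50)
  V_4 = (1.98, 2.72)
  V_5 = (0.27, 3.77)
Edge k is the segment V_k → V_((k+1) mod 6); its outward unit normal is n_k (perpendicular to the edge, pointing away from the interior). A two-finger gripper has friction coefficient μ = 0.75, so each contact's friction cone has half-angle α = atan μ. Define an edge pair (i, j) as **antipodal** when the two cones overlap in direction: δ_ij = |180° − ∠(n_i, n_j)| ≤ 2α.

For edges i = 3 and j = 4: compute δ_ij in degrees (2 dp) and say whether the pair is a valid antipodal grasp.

δ = 147.07°, invalid

α = atan 0.75 = 36.87°;  2α = 73.74°
edge 3: e_3 = (-1.06, +2.22);  n_3 = (+0.9024, +0.4309)
edge 4: e_4 = (-1.71, +1.05);  n_4 = (+0.5233, +0.8522)
∠(n_3, n_4) = 32.93°
δ = |180° − 32.93°| = 147.07°
147.07° > 2α = 73.74°  →  invalid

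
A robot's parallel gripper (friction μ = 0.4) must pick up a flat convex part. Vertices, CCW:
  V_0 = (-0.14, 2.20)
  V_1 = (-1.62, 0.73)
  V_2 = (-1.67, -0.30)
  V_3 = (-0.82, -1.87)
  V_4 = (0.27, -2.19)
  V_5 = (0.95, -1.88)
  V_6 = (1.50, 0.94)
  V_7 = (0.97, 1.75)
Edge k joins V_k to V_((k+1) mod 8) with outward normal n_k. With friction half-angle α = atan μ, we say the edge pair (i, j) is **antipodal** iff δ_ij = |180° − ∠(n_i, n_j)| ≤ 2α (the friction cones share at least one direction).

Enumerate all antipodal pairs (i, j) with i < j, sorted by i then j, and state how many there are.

α = atan 0.4 = 21.80°;  2α = 43.60°
n_0 = (-0.7047, +0.7095)
n_1 = (-0.9988, +0.0485)
n_2 = (-0.8794, -0.4761)
n_3 = (-0.2817, -0.9595)
n_4 = (+0.4148, -0.9099)
n_5 = (+0.9815, -0.1914)
n_6 = (+0.8368, +0.5475)
n_7 = (+0.3757, +0.9267)
  (0,1): δ = 137.58°  ·
  (0,2): δ = 106.37°  ·
  (0,3): δ = 61.17°  ·
  (0,4): δ = 20.30°  ✓
  (0,5): δ = 34.16°  ✓
  (0,6): δ = 78.39°  ·
  (0,7): δ = 113.13°  ·
  (1,2): δ = 148.79°  ·
  (1,3): δ = 103.58°  ·
  (1,4): δ = 62.71°  ·
  (1,5): δ = 8.26°  ✓
  (1,6): δ = 35.98°  ✓
  (1,7): δ = 70.71°  ·
  (2,3): δ = 134.79°  ·
  (2,4): δ = 93.92°  ·
  (2,5): δ = 39.47°  ✓
  (2,6): δ = 4.77°  ✓
  (2,7): δ = 39.50°  ✓
  (3,4): δ = 139.13°  ·
  (3,5): δ = 84.68°  ·
  (3,6): δ = 40.44°  ✓
  (3,7): δ = 5.71°  ✓
  (4,5): δ = 125.54°  ·
  (4,6): δ = 81.31°  ·
  (4,7): δ = 46.58°  ·
  (5,6): δ = 135.77°  ·
  (5,7): δ = 101.03°  ·
  (6,7): δ = 145.27°  ·
antipodal pairs: 9

count = 9; pairs: (0,4), (0,5), (1,5), (1,6), (2,5), (2,6), (2,7), (3,6), (3,7)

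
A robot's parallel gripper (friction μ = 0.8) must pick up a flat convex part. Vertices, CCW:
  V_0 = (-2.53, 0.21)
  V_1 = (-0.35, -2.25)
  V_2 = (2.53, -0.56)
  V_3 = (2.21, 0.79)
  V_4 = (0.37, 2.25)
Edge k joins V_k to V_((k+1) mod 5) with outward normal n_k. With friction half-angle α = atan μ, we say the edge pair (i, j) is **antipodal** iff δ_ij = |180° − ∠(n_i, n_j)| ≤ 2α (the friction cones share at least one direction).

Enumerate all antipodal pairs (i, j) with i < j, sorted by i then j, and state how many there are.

count = 5; pairs: (0,2), (0,3), (1,3), (1,4), (2,4)

α = atan 0.8 = 38.66°;  2α = 77.32°
n_0 = (-0.7484, -0.6632)
n_1 = (+0.5061, -0.8625)
n_2 = (+0.9730, +0.2306)
n_3 = (+0.6216, +0.7834)
n_4 = (-0.5754, +0.8179)
  (0,1): δ = 101.14°  ·
  (0,2): δ = 28.21°  ✓
  (0,3): δ = 10.02°  ✓
  (0,4): δ = 83.58°  ·
  (1,2): δ = 107.07°  ·
  (1,3): δ = 68.84°  ✓
  (1,4): δ = 4.72°  ✓
  (2,3): δ = 141.77°  ·
  (2,4): δ = 68.21°  ✓
  (3,4): δ = 106.44°  ·
antipodal pairs: 5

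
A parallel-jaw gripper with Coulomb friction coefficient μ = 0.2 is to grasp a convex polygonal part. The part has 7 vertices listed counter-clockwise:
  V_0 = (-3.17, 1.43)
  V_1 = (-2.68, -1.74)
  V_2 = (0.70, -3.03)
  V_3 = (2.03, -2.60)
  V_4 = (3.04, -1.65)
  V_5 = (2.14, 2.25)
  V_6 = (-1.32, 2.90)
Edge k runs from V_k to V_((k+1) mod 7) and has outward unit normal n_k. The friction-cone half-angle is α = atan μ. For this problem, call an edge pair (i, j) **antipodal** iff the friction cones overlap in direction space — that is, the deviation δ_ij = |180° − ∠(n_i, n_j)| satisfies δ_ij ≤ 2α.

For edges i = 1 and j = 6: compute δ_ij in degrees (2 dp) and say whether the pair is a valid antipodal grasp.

α = atan 0.2 = 11.31°;  2α = 22.62°
edge 1: e_1 = (+3.38, -1.29);  n_1 = (-0.3566, -0.9343)
edge 6: e_6 = (-1.85, -1.47);  n_6 = (-0.6221, +0.7829)
∠(n_1, n_6) = 120.64°
δ = |180° − 120.64°| = 59.36°
59.36° > 2α = 22.62°  →  invalid

δ = 59.36°, invalid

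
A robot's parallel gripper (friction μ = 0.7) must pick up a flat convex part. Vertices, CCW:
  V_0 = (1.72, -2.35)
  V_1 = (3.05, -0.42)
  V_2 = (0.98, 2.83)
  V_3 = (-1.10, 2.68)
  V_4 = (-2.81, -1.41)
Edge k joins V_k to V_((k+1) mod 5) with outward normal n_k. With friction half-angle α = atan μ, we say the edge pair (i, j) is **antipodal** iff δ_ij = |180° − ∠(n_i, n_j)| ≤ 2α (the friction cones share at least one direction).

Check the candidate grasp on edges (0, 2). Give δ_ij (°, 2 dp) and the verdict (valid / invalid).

δ = 51.30°, valid

α = atan 0.7 = 34.99°;  2α = 69.98°
edge 0: e_0 = (+1.33, +1.93);  n_0 = (+0.8234, -0.5674)
edge 2: e_2 = (-2.08, -0.15);  n_2 = (-0.0719, +0.9974)
∠(n_0, n_2) = 128.70°
δ = |180° − 128.70°| = 51.30°
51.30° ≤ 2α = 69.98°  →  valid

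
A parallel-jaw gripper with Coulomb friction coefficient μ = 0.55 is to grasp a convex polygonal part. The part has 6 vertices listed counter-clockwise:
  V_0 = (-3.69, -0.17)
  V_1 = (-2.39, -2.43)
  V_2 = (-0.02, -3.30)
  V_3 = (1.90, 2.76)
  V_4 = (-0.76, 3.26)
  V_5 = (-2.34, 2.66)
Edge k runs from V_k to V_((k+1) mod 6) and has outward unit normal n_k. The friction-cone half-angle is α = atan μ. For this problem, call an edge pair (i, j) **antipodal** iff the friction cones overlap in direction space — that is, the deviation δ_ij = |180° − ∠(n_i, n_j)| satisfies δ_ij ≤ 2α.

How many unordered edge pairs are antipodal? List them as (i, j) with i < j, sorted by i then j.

count = 6; pairs: (0,2), (0,3), (1,3), (1,4), (2,4), (2,5)

α = atan 0.55 = 28.81°;  2α = 57.62°
n_0 = (-0.8668, -0.4986)
n_1 = (-0.3446, -0.9387)
n_2 = (+0.9533, -0.3020)
n_3 = (+0.1847, +0.9828)
n_4 = (-0.3550, +0.9349)
n_5 = (-0.9026, +0.4306)
  (0,1): δ = 140.07°  ·
  (0,2): δ = 47.49°  ✓
  (0,3): δ = 49.45°  ✓
  (0,4): δ = 80.89°  ·
  (0,5): δ = 124.59°  ·
  (1,2): δ = 87.42°  ·
  (1,3): δ = 9.51°  ✓
  (1,4): δ = 40.95°  ✓
  (1,5): δ = 84.65°  ·
  (2,3): δ = 83.07°  ·
  (2,4): δ = 51.63°  ✓
  (2,5): δ = 7.92°  ✓
  (3,4): δ = 148.56°  ·
  (3,5): δ = 104.86°  ·
  (4,5): δ = 136.30°  ·
antipodal pairs: 6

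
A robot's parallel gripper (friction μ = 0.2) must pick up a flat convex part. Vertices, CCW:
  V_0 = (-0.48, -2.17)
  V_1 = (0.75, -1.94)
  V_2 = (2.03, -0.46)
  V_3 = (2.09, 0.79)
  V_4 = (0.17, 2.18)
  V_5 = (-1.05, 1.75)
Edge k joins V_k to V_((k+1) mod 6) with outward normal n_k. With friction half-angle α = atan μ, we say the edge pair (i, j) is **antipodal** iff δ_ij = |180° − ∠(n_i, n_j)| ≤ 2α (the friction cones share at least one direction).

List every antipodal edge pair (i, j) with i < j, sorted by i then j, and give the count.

α = atan 0.2 = 11.31°;  2α = 22.62°
n_0 = (+0.1838, -0.9830)
n_1 = (+0.7564, -0.6542)
n_2 = (+0.9988, -0.0479)
n_3 = (+0.5864, +0.8100)
n_4 = (-0.3324, +0.9431)
n_5 = (-0.9896, -0.1439)
  (0,1): δ = 141.45°  ·
  (0,2): δ = 103.34°  ·
  (0,3): δ = 46.49°  ·
  (0,4): δ = 8.82°  ✓
  (0,5): δ = 87.68°  ·
  (1,2): δ = 141.89°  ·
  (1,3): δ = 85.05°  ·
  (1,4): δ = 29.73°  ·
  (1,5): δ = 49.13°  ·
  (2,3): δ = 123.15°  ·
  (2,4): δ = 67.84°  ·
  (2,5): δ = 11.02°  ✓
  (3,4): δ = 124.68°  ·
  (3,5): δ = 45.82°  ·
  (4,5): δ = 101.14°  ·
antipodal pairs: 2

count = 2; pairs: (0,4), (2,5)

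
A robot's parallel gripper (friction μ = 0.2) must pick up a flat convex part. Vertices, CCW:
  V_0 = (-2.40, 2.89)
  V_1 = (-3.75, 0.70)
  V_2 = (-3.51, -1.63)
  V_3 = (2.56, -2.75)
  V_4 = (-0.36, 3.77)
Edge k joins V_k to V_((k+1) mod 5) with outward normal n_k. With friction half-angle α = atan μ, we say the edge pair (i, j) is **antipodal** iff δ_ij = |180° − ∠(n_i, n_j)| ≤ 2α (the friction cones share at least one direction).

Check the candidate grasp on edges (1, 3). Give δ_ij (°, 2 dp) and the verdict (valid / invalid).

α = atan 0.2 = 11.31°;  2α = 22.62°
edge 1: e_1 = (+0.24, -2.33);  n_1 = (-0.9947, -0.1025)
edge 3: e_3 = (-2.92, +6.52);  n_3 = (+0.9127, +0.4087)
∠(n_1, n_3) = 161.76°
δ = |180° − 161.76°| = 18.24°
18.24° ≤ 2α = 22.62°  →  valid

δ = 18.24°, valid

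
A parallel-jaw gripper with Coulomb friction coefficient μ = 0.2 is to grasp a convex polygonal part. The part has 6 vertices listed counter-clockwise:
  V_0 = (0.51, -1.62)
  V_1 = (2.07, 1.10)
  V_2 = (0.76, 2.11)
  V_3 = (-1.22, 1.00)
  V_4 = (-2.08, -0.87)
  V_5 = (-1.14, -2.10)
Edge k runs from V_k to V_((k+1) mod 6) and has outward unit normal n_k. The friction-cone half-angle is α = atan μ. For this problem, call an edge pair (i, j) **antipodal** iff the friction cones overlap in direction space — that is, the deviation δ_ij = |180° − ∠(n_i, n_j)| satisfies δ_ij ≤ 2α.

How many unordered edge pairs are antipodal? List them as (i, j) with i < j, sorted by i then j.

count = 3; pairs: (0,3), (1,4), (2,5)

α = atan 0.2 = 11.31°;  2α = 22.62°
n_0 = (+0.8675, -0.4975)
n_1 = (+0.6106, +0.7919)
n_2 = (-0.4890, +0.8723)
n_3 = (-0.9085, +0.4178)
n_4 = (-0.7945, -0.6072)
n_5 = (+0.2793, -0.9602)
  (0,1): δ = 97.80°  ·
  (0,2): δ = 30.89°  ·
  (0,3): δ = 5.14°  ✓
  (0,4): δ = 67.22°  ·
  (0,5): δ = 136.06°  ·
  (1,2): δ = 113.09°  ·
  (1,3): δ = 77.07°  ·
  (1,4): δ = 14.98°  ✓
  (1,5): δ = 53.85°  ·
  (2,3): δ = 143.97°  ·
  (2,4): δ = 81.89°  ·
  (2,5): δ = 13.06°  ✓
  (3,4): δ = 117.91°  ·
  (3,5): δ = 49.08°  ·
  (4,5): δ = 111.17°  ·
antipodal pairs: 3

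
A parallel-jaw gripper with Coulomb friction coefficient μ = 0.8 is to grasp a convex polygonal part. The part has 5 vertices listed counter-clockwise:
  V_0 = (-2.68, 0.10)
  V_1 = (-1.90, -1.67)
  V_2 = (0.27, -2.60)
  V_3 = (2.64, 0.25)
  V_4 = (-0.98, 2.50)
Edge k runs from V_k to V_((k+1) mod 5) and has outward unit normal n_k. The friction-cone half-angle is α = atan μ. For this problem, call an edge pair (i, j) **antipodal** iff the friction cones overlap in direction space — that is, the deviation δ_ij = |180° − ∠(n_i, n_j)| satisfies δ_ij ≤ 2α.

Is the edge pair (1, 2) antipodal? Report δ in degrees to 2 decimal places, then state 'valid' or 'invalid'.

δ = 106.55°, invalid

α = atan 0.8 = 38.66°;  2α = 77.32°
edge 1: e_1 = (+2.17, -0.93);  n_1 = (-0.3939, -0.9191)
edge 2: e_2 = (+2.37, +2.85);  n_2 = (+0.7689, -0.6394)
∠(n_1, n_2) = 73.45°
δ = |180° − 73.45°| = 106.55°
106.55° > 2α = 77.32°  →  invalid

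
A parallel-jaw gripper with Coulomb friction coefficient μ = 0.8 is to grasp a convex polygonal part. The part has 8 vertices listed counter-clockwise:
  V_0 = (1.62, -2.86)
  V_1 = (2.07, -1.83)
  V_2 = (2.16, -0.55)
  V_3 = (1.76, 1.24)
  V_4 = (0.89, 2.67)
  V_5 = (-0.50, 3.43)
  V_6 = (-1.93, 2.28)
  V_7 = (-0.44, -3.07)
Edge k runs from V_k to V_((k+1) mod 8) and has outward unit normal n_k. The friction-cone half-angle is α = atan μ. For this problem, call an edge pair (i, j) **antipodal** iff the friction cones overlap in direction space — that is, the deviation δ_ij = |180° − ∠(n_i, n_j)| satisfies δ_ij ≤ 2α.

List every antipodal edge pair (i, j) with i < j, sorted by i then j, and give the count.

α = atan 0.8 = 38.66°;  2α = 77.32°
n_0 = (+0.9164, -0.4004)
n_1 = (+0.9975, -0.0701)
n_2 = (+0.9759, +0.2181)
n_3 = (+0.8543, +0.5198)
n_4 = (+0.4797, +0.8774)
n_5 = (-0.6267, +0.7793)
n_6 = (-0.9633, -0.2683)
n_7 = (+0.1014, -0.9948)
  (0,1): δ = 160.42°  ·
  (0,2): δ = 143.80°  ·
  (0,3): δ = 125.08°  ·
  (0,4): δ = 95.07°  ·
  (0,5): δ = 27.59°  ✓
  (0,6): δ = 39.16°  ✓
  (0,7): δ = 119.42°  ·
  (1,2): δ = 163.38°  ·
  (1,3): δ = 144.66°  ·
  (1,4): δ = 114.65°  ·
  (1,5): δ = 47.17°  ✓
  (1,6): δ = 19.58°  ✓
  (1,7): δ = 99.84°  ·
  (2,3): δ = 161.28°  ·
  (2,4): δ = 131.26°  ·
  (2,5): δ = 63.79°  ✓
  (2,6): δ = 2.97°  ✓
  (2,7): δ = 83.22°  ·
  (3,4): δ = 149.98°  ·
  (3,5): δ = 82.51°  ·
  (3,6): δ = 15.75°  ✓
  (3,7): δ = 64.50°  ✓
  (4,5): δ = 112.53°  ·
  (4,6): δ = 45.77°  ✓
  (4,7): δ = 34.49°  ✓
  (5,6): δ = 113.24°  ·
  (5,7): δ = 32.99°  ✓
  (6,7): δ = 99.74°  ·
antipodal pairs: 11

count = 11; pairs: (0,5), (0,6), (1,5), (1,6), (2,5), (2,6), (3,6), (3,7), (4,6), (4,7), (5,7)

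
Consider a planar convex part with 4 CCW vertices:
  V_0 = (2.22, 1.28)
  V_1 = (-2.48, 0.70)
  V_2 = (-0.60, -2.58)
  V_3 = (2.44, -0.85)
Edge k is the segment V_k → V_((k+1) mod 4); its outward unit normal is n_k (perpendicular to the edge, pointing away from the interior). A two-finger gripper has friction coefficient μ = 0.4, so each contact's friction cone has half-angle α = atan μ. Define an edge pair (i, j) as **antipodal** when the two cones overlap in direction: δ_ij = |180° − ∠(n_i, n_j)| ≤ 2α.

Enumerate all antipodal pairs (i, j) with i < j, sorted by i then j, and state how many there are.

α = atan 0.4 = 21.80°;  2α = 43.60°
n_0 = (-0.1225, +0.9925)
n_1 = (-0.8676, -0.4973)
n_2 = (+0.4946, -0.8691)
n_3 = (+0.9947, +0.1027)
  (0,1): δ = 67.21°  ·
  (0,2): δ = 22.61°  ✓
  (0,3): δ = 88.86°  ·
  (1,2): δ = 90.18°  ·
  (1,3): δ = 23.92°  ✓
  (2,3): δ = 113.75°  ·
antipodal pairs: 2

count = 2; pairs: (0,2), (1,3)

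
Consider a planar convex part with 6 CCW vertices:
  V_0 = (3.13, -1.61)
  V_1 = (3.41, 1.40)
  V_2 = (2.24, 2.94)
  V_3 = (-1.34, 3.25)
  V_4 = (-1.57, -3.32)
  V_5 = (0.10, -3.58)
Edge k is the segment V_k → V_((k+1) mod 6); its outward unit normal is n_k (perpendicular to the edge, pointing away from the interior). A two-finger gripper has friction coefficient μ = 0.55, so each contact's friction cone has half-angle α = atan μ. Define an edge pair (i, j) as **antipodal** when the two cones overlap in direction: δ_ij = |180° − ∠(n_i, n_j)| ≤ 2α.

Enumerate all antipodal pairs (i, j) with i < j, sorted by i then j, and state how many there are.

count = 6; pairs: (0,3), (1,3), (1,4), (2,4), (2,5), (3,5)

α = atan 0.55 = 28.81°;  2α = 57.62°
n_0 = (+0.9957, -0.0926)
n_1 = (+0.7963, +0.6050)
n_2 = (+0.0863, +0.9963)
n_3 = (-0.9994, +0.0350)
n_4 = (-0.1538, -0.9881)
n_5 = (+0.5451, -0.8384)
  (0,1): δ = 137.46°  ·
  (0,2): δ = 89.63°  ·
  (0,3): δ = 3.31°  ✓
  (0,4): δ = 86.47°  ·
  (0,5): δ = 128.35°  ·
  (1,2): δ = 132.17°  ·
  (1,3): δ = 39.23°  ✓
  (1,4): δ = 43.93°  ✓
  (1,5): δ = 85.81°  ·
  (2,3): δ = 87.06°  ·
  (2,4): δ = 3.90°  ✓
  (2,5): δ = 37.98°  ✓
  (3,4): δ = 96.84°  ·
  (3,5): δ = 54.96°  ✓
  (4,5): δ = 138.12°  ·
antipodal pairs: 6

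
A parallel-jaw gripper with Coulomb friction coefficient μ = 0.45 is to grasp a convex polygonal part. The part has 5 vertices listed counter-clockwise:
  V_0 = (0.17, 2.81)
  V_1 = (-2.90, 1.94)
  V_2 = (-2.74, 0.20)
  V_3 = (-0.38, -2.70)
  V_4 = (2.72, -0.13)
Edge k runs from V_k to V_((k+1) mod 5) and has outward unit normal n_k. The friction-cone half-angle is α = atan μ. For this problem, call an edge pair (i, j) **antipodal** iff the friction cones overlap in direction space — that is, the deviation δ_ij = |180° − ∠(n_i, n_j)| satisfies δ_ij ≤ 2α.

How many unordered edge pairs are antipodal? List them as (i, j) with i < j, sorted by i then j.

α = atan 0.45 = 24.23°;  2α = 48.46°
n_0 = (-0.2727, +0.9621)
n_1 = (-0.9958, -0.0916)
n_2 = (-0.7756, -0.6312)
n_3 = (+0.6382, -0.7698)
n_4 = (+0.7554, +0.6552)
  (0,1): δ = 100.57°  ·
  (0,2): δ = 66.68°  ·
  (0,3): δ = 23.84°  ✓
  (0,4): δ = 115.11°  ·
  (1,2): δ = 146.12°  ·
  (1,3): δ = 55.59°  ·
  (1,4): δ = 35.68°  ✓
  (2,3): δ = 89.48°  ·
  (2,4): δ = 1.80°  ✓
  (3,4): δ = 88.72°  ·
antipodal pairs: 3

count = 3; pairs: (0,3), (1,4), (2,4)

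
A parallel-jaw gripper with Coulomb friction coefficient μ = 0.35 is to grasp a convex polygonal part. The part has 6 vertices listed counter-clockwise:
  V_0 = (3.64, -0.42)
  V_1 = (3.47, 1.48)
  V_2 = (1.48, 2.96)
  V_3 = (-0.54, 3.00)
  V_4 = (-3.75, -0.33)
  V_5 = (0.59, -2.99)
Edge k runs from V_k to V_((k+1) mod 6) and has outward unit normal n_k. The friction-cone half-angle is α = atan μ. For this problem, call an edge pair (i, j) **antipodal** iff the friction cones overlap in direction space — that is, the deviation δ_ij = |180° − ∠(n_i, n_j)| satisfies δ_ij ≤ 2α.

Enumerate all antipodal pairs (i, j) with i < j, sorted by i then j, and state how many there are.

count = 3; pairs: (1,4), (2,4), (3,5)

α = atan 0.35 = 19.29°;  2α = 38.58°
n_0 = (+0.9960, +0.0891)
n_1 = (+0.5968, +0.8024)
n_2 = (+0.0198, +0.9998)
n_3 = (-0.7200, +0.6940)
n_4 = (-0.5226, -0.8526)
n_5 = (+0.6444, -0.7647)
  (0,1): δ = 131.75°  ·
  (0,2): δ = 96.25°  ·
  (0,3): δ = 49.06°  ·
  (0,4): δ = 53.38°  ·
  (0,5): δ = 125.01°  ·
  (1,2): δ = 144.50°  ·
  (1,3): δ = 97.31°  ·
  (1,4): δ = 5.13°  ✓
  (1,5): δ = 76.76°  ·
  (2,3): δ = 132.81°  ·
  (2,4): δ = 30.37°  ✓
  (2,5): δ = 41.25°  ·
  (3,4): δ = 77.56°  ·
  (3,5): δ = 5.93°  ✓
  (4,5): δ = 108.38°  ·
antipodal pairs: 3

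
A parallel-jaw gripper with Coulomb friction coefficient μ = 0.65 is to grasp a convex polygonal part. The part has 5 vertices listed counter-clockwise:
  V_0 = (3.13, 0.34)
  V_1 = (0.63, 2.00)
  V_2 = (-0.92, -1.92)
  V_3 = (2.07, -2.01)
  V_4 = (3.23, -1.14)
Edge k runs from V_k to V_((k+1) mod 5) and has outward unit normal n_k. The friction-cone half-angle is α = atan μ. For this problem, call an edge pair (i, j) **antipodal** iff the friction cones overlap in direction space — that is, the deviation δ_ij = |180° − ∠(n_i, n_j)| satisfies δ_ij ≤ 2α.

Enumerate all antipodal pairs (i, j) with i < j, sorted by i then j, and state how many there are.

count = 3; pairs: (0,2), (1,3), (1,4)

α = atan 0.65 = 33.02°;  2α = 66.05°
n_0 = (+0.5532, +0.8331)
n_1 = (-0.9299, +0.3677)
n_2 = (-0.0301, -0.9995)
n_3 = (+0.6000, -0.8000)
n_4 = (+0.9977, +0.0674)
  (0,1): δ = 77.99°  ·
  (0,2): δ = 31.86°  ✓
  (0,3): δ = 70.45°  ·
  (0,4): δ = 127.45°  ·
  (1,2): δ = 70.15°  ·
  (1,3): δ = 31.56°  ✓
  (1,4): δ = 25.44°  ✓
  (2,3): δ = 141.41°  ·
  (2,4): δ = 84.41°  ·
  (3,4): δ = 123.00°  ·
antipodal pairs: 3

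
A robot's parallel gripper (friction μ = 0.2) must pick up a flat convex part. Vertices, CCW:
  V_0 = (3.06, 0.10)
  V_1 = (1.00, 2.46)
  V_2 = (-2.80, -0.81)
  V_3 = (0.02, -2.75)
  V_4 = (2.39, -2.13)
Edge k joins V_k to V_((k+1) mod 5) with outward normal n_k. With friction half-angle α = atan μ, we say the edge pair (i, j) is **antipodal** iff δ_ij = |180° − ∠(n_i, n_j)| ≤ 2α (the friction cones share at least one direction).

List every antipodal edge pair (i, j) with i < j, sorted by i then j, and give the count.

count = 1; pairs: (0,2)

α = atan 0.2 = 11.31°;  2α = 22.62°
n_0 = (+0.7534, +0.6576)
n_1 = (-0.6523, +0.7580)
n_2 = (-0.5668, -0.8239)
n_3 = (+0.2531, -0.9674)
n_4 = (+0.9577, -0.2877)
  (0,1): δ = 90.40°  ·
  (0,2): δ = 14.36°  ✓
  (0,3): δ = 63.54°  ·
  (0,4): δ = 122.16°  ·
  (1,2): δ = 75.24°  ·
  (1,3): δ = 26.05°  ·
  (1,4): δ = 32.56°  ·
  (2,3): δ = 130.81°  ·
  (2,4): δ = 72.20°  ·
  (3,4): δ = 121.38°  ·
antipodal pairs: 1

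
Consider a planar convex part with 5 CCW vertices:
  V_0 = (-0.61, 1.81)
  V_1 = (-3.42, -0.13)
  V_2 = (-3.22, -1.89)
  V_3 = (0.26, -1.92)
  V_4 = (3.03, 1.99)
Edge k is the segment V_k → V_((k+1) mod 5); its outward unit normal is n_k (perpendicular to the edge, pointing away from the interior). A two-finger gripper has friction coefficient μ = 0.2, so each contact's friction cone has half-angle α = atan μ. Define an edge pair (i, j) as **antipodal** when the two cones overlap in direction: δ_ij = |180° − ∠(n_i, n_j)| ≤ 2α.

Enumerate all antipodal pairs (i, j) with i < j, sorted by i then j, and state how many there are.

count = 2; pairs: (0,3), (2,4)

α = atan 0.2 = 11.31°;  2α = 22.62°
n_0 = (-0.5681, +0.8229)
n_1 = (-0.9936, -0.1129)
n_2 = (-0.0086, -1.0000)
n_3 = (+0.8160, -0.5781)
n_4 = (-0.0494, +0.9988)
  (0,1): δ = 118.14°  ·
  (0,2): δ = 35.11°  ·
  (0,3): δ = 20.06°  ✓
  (0,4): δ = 148.21°  ·
  (1,2): δ = 96.98°  ·
  (1,3): δ = 41.80°  ·
  (1,4): δ = 86.35°  ·
  (2,3): δ = 124.82°  ·
  (2,4): δ = 3.32°  ✓
  (3,4): δ = 51.85°  ·
antipodal pairs: 2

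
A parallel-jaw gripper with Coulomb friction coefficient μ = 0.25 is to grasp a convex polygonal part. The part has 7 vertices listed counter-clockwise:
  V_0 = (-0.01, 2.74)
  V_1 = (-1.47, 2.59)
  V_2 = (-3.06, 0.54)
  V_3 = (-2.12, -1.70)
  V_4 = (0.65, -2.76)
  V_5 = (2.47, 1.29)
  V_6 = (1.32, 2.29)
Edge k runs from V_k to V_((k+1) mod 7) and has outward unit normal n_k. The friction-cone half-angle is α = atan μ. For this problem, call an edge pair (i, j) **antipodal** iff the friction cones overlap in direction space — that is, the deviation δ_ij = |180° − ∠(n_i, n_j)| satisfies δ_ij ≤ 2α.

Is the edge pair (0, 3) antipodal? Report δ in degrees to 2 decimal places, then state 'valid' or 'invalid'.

α = atan 0.25 = 14.04°;  2α = 28.07°
edge 0: e_0 = (-1.46, -0.15);  n_0 = (-0.1022, +0.9948)
edge 3: e_3 = (+2.77, -1.06);  n_3 = (-0.3574, -0.9340)
∠(n_0, n_3) = 153.19°
δ = |180° − 153.19°| = 26.81°
26.81° ≤ 2α = 28.07°  →  valid

δ = 26.81°, valid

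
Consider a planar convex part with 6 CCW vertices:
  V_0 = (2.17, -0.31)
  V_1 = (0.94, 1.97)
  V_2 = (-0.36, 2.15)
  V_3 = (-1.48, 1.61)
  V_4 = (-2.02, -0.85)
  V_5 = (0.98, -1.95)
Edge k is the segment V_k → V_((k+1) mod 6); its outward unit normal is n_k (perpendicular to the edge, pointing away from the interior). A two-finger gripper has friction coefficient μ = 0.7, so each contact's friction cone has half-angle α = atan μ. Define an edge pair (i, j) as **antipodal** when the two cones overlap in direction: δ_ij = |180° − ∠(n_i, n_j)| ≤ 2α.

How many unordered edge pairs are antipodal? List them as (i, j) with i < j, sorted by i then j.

α = atan 0.7 = 34.99°;  2α = 69.98°
n_0 = (+0.8801, +0.4748)
n_1 = (+0.1372, +0.9905)
n_2 = (-0.4343, +0.9008)
n_3 = (-0.9767, +0.2144)
n_4 = (-0.3443, -0.9389)
n_5 = (+0.8094, -0.5873)
  (0,1): δ = 126.23°  ·
  (0,2): δ = 92.60°  ·
  (0,3): δ = 40.73°  ✓
  (0,4): δ = 41.52°  ✓
  (0,5): δ = 115.69°  ·
  (1,2): δ = 146.38°  ·
  (1,3): δ = 94.50°  ·
  (1,4): δ = 12.25°  ✓
  (1,5): δ = 61.92°  ✓
  (2,3): δ = 128.12°  ·
  (2,4): δ = 45.88°  ✓
  (2,5): δ = 28.29°  ✓
  (3,4): δ = 97.76°  ·
  (3,5): δ = 23.58°  ✓
  (4,5): δ = 105.83°  ·
antipodal pairs: 7

count = 7; pairs: (0,3), (0,4), (1,4), (1,5), (2,4), (2,5), (3,5)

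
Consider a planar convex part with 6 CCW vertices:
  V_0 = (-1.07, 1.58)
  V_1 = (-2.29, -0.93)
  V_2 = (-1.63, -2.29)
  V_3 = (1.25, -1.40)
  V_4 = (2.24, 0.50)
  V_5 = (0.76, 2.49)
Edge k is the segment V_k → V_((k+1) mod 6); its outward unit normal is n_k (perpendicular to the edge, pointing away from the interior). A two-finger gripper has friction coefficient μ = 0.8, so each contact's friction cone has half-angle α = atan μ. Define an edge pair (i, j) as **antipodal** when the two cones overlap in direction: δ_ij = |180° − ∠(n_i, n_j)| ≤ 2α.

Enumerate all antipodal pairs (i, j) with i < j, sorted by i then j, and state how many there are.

count = 8; pairs: (0,2), (0,3), (0,4), (1,3), (1,4), (2,4), (2,5), (3,5)

α = atan 0.8 = 38.66°;  2α = 77.32°
n_0 = (-0.8994, +0.4372)
n_1 = (-0.8997, -0.4366)
n_2 = (+0.2953, -0.9554)
n_3 = (+0.8868, -0.4621)
n_4 = (+0.8024, +0.5968)
n_5 = (-0.4453, +0.8954)
  (0,1): δ = 128.19°  ·
  (0,2): δ = 46.91°  ✓
  (0,3): δ = 1.60°  ✓
  (0,4): δ = 62.56°  ✓
  (0,5): δ = 142.36°  ·
  (1,2): δ = 98.71°  ·
  (1,3): δ = 53.41°  ✓
  (1,4): δ = 10.75°  ✓
  (1,5): δ = 90.55°  ·
  (2,3): δ = 134.69°  ·
  (2,4): δ = 70.53°  ✓
  (2,5): δ = 9.27°  ✓
  (3,4): δ = 115.84°  ·
  (3,5): δ = 36.04°  ✓
  (4,5): δ = 100.20°  ·
antipodal pairs: 8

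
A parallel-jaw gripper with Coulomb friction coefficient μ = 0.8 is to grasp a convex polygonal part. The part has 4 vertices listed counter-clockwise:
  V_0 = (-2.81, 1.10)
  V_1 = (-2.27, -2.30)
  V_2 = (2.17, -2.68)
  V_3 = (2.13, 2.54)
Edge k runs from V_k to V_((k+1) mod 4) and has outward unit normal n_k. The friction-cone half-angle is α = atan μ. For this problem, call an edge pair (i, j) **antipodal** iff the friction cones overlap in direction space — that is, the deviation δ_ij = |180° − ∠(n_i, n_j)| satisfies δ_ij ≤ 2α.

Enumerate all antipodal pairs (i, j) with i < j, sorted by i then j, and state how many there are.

α = atan 0.8 = 38.66°;  2α = 77.32°
n_0 = (-0.9876, -0.1569)
n_1 = (-0.0853, -0.9964)
n_2 = (+1.0000, +0.0077)
n_3 = (-0.2799, +0.9600)
  (0,1): δ = 103.92°  ·
  (0,2): δ = 8.59°  ✓
  (0,3): δ = 97.23°  ·
  (1,2): δ = 84.67°  ·
  (1,3): δ = 21.14°  ✓
  (2,3): δ = 74.19°  ✓
antipodal pairs: 3

count = 3; pairs: (0,2), (1,3), (2,3)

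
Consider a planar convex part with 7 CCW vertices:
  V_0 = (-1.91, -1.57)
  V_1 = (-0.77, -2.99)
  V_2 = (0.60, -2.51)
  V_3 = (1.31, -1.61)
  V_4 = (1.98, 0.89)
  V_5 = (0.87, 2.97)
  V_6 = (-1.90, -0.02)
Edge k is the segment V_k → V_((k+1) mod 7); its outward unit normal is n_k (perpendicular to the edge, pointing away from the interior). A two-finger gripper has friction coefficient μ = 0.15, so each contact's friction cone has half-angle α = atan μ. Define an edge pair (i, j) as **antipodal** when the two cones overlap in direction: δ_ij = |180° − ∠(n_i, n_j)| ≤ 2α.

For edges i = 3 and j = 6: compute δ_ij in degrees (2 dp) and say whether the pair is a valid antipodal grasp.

δ = 14.63°, valid

α = atan 0.15 = 8.53°;  2α = 17.06°
edge 3: e_3 = (+0.67, +2.50);  n_3 = (+0.9659, -0.2589)
edge 6: e_6 = (-0.01, -1.55);  n_6 = (-1.0000, +0.0065)
∠(n_3, n_6) = 165.37°
δ = |180° − 165.37°| = 14.63°
14.63° ≤ 2α = 17.06°  →  valid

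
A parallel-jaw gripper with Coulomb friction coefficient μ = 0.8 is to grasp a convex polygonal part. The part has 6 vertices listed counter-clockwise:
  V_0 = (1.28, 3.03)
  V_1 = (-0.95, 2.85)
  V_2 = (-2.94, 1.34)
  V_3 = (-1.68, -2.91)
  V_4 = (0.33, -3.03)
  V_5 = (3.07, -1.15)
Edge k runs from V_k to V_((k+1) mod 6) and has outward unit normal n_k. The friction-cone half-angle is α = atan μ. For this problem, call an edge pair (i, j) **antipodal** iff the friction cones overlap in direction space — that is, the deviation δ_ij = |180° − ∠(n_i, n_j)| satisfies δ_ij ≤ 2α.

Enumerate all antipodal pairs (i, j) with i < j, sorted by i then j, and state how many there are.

count = 8; pairs: (0,3), (0,4), (1,3), (1,4), (1,5), (2,4), (2,5), (3,5)

α = atan 0.8 = 38.66°;  2α = 77.32°
n_0 = (-0.0805, +0.9968)
n_1 = (-0.6045, +0.7966)
n_2 = (-0.9588, -0.2842)
n_3 = (-0.0596, -0.9982)
n_4 = (+0.5658, -0.8246)
n_5 = (+0.9193, +0.3937)
  (0,1): δ = 147.42°  ·
  (0,2): δ = 78.10°  ·
  (0,3): δ = 8.03°  ✓
  (0,4): δ = 29.84°  ✓
  (0,5): δ = 108.57°  ·
  (1,2): δ = 110.68°  ·
  (1,3): δ = 40.61°  ✓
  (1,4): δ = 2.74°  ✓
  (1,5): δ = 75.99°  ✓
  (2,3): δ = 109.93°  ·
  (2,4): δ = 72.06°  ✓
  (2,5): δ = 6.67°  ✓
  (3,4): δ = 142.13°  ·
  (3,5): δ = 63.40°  ✓
  (4,5): δ = 101.27°  ·
antipodal pairs: 8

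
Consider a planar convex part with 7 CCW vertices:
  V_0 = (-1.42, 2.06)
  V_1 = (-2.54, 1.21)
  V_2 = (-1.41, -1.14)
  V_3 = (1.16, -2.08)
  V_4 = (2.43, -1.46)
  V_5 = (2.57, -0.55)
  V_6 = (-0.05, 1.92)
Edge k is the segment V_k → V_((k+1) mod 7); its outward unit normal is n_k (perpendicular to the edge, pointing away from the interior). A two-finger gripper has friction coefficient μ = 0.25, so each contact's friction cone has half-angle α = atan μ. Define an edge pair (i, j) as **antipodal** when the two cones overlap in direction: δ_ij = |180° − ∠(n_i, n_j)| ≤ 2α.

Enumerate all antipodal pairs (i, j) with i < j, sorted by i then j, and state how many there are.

count = 4; pairs: (0,3), (1,5), (2,5), (2,6)

α = atan 0.25 = 14.04°;  2α = 28.07°
n_0 = (-0.6045, +0.7966)
n_1 = (-0.9012, -0.4334)
n_2 = (-0.3435, -0.9392)
n_3 = (+0.4387, -0.8986)
n_4 = (+0.9884, -0.1521)
n_5 = (+0.6860, +0.7276)
n_6 = (+0.1017, +0.9948)
  (0,1): δ = 101.52°  ·
  (0,2): δ = 57.29°  ·
  (0,3): δ = 11.17°  ✓
  (0,4): δ = 44.06°  ·
  (0,5): δ = 99.49°  ·
  (0,6): δ = 136.97°  ·
  (1,2): δ = 135.77°  ·
  (1,3): δ = 89.66°  ·
  (1,4): δ = 34.43°  ·
  (1,5): δ = 21.01°  ✓
  (1,6): δ = 58.48°  ·
  (2,3): δ = 133.89°  ·
  (2,4): δ = 78.66°  ·
  (2,5): δ = 23.22°  ✓
  (2,6): δ = 14.26°  ✓
  (3,4): δ = 124.77°  ·
  (3,5): δ = 69.33°  ·
  (3,6): δ = 31.86°  ·
  (4,5): δ = 124.57°  ·
  (4,6): δ = 87.09°  ·
  (5,6): δ = 142.52°  ·
antipodal pairs: 4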